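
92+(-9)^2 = 173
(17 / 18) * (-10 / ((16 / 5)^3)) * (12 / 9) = -10625 / 27648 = -0.38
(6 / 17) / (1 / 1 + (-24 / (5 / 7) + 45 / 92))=-2760 / 251107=-0.01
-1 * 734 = -734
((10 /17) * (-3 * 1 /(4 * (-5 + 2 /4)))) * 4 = 0.39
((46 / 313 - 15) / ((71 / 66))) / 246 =-51139 / 911143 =-0.06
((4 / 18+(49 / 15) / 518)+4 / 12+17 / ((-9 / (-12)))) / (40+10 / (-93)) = 0.58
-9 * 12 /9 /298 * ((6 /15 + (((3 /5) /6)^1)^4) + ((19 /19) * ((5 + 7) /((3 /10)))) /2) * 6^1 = -1836009 /372500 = -4.93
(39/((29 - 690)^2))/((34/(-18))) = -351/7427657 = -0.00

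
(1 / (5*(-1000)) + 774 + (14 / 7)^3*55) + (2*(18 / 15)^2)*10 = 1242.80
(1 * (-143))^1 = -143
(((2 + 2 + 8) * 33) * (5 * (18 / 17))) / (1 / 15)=534600 / 17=31447.06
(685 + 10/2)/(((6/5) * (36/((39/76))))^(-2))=4132104192/845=4890064.13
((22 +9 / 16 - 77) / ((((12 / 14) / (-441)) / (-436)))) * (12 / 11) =-13321667.86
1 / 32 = 0.03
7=7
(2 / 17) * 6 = 12 / 17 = 0.71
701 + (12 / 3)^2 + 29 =746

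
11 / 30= 0.37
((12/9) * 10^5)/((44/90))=3000000/11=272727.27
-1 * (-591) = 591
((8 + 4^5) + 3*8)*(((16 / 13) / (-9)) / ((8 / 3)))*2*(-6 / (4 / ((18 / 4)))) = 9504 / 13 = 731.08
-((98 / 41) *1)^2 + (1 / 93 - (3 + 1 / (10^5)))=-136049156333 / 15633300000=-8.70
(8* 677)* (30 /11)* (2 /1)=324960 /11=29541.82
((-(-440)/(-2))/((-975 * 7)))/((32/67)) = 737/10920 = 0.07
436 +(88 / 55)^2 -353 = 2139 / 25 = 85.56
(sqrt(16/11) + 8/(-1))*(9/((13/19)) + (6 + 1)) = -2096/13 + 1048*sqrt(11)/143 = -136.92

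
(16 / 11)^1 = 16 / 11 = 1.45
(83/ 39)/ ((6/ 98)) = 4067/ 117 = 34.76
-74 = -74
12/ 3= 4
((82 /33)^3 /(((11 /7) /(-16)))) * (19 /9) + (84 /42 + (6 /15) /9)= -5830187276 /17788815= -327.74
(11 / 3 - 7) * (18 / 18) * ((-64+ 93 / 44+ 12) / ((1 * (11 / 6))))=10975 / 121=90.70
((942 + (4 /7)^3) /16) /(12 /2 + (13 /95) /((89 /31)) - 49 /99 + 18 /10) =135253916325 /16888093432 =8.01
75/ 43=1.74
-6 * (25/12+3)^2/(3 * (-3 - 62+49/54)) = 11163/13844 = 0.81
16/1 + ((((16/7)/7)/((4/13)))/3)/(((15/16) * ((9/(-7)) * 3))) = 135248/8505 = 15.90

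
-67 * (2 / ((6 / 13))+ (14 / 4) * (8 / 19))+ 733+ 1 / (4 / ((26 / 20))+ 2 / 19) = 1713647 / 4978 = 344.24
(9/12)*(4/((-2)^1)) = -3/2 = -1.50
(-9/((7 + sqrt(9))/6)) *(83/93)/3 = -249/155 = -1.61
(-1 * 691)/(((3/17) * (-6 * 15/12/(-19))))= -446386/45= -9919.69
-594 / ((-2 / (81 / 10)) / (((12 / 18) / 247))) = 8019 / 1235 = 6.49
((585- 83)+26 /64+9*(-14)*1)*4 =12045 /8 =1505.62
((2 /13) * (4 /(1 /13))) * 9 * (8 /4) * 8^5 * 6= 28311552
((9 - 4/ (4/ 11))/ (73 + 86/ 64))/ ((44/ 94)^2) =-35344/ 287859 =-0.12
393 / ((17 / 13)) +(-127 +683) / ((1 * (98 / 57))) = 519723 / 833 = 623.92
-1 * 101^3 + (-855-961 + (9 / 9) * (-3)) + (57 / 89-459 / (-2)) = -183676395 / 178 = -1031889.86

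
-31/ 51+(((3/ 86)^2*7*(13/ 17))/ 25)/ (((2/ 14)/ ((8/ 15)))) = -7153409/ 11787375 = -0.61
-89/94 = -0.95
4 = 4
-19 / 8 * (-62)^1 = 589 / 4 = 147.25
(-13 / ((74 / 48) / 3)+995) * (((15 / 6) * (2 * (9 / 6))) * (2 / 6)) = 179395 / 74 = 2424.26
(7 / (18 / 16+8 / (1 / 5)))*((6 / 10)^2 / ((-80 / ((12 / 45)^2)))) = -8 / 146875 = -0.00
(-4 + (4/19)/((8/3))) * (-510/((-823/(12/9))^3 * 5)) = -162112/95322542157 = -0.00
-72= -72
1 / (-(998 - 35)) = -1 / 963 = -0.00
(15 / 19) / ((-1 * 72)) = -5 / 456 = -0.01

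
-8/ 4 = -2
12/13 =0.92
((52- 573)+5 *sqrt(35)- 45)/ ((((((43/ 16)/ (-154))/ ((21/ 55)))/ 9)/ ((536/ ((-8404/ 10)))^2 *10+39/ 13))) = 747586416040128/ 949053215- 1320824056608 *sqrt(35)/ 189810643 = 746550.25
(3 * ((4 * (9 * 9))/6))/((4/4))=162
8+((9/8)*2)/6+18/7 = 613/56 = 10.95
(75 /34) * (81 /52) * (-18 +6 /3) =-12150 /221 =-54.98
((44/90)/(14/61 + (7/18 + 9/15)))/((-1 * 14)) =-1342/46823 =-0.03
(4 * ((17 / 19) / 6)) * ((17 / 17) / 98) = 17 / 2793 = 0.01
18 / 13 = 1.38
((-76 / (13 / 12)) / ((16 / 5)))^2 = 81225 / 169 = 480.62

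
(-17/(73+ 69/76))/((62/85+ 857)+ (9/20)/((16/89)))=-1405696/5257135661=-0.00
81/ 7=11.57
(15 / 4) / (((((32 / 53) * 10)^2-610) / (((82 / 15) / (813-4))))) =-115169 / 2606743620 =-0.00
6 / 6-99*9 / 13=-878 / 13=-67.54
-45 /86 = -0.52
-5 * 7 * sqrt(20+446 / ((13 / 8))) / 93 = -6.46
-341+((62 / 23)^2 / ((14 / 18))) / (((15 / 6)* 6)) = -6302083 / 18515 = -340.38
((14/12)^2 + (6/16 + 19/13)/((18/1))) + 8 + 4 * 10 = 30865/624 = 49.46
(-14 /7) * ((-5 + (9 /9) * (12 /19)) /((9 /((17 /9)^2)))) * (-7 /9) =-335818 /124659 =-2.69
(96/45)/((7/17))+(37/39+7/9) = 6.91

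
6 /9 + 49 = 149 /3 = 49.67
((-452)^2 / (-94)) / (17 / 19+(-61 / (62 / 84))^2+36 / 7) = -13056353576 / 41066857945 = -0.32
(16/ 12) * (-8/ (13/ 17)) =-544/ 39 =-13.95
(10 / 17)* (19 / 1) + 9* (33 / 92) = 22529 / 1564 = 14.40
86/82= 1.05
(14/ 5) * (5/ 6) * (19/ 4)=133/ 12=11.08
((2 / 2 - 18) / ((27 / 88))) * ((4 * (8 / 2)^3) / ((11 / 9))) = -34816 / 3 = -11605.33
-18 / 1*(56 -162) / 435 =636 / 145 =4.39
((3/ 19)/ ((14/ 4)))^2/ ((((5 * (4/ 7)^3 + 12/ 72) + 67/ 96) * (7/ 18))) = 62208/ 21367229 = 0.00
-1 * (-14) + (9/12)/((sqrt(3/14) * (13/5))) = 5 * sqrt(42)/52 + 14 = 14.62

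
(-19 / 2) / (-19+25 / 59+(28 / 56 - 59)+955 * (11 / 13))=-14573 / 1121355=-0.01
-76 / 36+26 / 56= -415 / 252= -1.65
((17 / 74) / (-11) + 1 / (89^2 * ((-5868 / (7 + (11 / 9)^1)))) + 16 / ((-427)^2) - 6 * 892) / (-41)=41535609542503591507 / 318190092275974149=130.54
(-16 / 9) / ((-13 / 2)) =32 / 117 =0.27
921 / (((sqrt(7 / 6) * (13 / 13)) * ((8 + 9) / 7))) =921 * sqrt(42) / 17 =351.10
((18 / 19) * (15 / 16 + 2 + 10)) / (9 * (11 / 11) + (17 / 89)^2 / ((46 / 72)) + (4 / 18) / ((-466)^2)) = 165834564916329 / 122544932280860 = 1.35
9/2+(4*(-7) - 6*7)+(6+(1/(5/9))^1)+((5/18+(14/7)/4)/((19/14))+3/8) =-388183/6840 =-56.75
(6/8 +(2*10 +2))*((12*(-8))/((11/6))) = -13104/11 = -1191.27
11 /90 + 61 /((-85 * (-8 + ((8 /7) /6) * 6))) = 2777 /12240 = 0.23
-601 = -601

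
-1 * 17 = -17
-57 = -57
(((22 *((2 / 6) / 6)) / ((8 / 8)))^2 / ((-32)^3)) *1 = -121 / 2654208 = -0.00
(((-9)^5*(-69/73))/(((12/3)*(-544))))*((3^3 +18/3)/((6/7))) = -313727337/317696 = -987.51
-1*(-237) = 237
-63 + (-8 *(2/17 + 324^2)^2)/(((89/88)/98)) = -219724048189345735/25721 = -8542593530163.90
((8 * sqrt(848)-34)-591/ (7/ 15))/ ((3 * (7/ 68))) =-3456.55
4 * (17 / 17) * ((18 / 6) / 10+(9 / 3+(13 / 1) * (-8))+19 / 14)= -13908 / 35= -397.37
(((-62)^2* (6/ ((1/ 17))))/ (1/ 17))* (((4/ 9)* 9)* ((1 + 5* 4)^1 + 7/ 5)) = 2986142208/ 5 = 597228441.60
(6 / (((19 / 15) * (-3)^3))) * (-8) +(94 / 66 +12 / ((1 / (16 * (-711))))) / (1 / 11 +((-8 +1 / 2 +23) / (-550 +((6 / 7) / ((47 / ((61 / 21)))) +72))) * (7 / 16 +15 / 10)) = -3014792272091024 / 620032947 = -4862309.80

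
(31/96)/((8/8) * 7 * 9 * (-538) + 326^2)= 31/6948672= 0.00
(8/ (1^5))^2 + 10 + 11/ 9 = 677/ 9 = 75.22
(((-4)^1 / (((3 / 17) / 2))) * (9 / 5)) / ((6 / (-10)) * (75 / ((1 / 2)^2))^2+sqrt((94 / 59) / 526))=408 * sqrt(729299) / 226237859999765+68374108800 / 45247571999953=0.00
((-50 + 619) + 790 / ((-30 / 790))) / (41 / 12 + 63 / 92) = -1396169 / 283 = -4933.46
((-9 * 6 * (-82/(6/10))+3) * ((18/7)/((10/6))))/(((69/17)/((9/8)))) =442017/140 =3157.26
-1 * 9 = -9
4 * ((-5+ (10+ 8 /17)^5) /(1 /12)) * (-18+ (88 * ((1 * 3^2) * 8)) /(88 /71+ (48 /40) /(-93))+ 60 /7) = 2089314681904898784864 /67078304251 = 31147398629.62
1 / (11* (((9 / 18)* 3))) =2 / 33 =0.06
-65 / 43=-1.51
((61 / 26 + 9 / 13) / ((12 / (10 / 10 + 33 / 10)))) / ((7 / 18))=10191 / 3640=2.80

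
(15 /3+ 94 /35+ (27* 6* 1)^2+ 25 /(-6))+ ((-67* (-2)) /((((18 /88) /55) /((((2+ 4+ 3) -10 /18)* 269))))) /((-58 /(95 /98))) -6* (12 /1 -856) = -1538485454461 /1151010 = -1336639.52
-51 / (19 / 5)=-255 / 19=-13.42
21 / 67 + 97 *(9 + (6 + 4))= 123502 / 67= 1843.31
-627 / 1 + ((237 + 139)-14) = -265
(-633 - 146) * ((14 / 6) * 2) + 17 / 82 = -894241 / 246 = -3635.13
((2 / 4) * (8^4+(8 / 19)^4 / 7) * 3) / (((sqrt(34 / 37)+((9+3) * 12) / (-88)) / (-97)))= 32892072271872 * sqrt(1258) / 3591516439+1991465466642432 / 3591516439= 879319.72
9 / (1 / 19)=171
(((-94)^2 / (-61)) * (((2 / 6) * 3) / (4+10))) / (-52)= 2209 / 11102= 0.20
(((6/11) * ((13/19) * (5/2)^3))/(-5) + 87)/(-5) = -71757/4180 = -17.17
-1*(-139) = 139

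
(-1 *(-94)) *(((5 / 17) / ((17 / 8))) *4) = 15040 / 289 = 52.04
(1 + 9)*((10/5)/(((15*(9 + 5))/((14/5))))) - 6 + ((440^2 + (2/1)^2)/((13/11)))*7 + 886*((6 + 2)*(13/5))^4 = 166985875.12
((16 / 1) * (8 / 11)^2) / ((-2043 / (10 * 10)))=-102400 / 247203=-0.41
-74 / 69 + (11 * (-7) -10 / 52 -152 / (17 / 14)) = -6204551 / 30498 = -203.44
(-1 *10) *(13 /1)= -130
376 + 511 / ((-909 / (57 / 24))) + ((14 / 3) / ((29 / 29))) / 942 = 142587349 / 380568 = 374.67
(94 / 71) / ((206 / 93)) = 4371 / 7313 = 0.60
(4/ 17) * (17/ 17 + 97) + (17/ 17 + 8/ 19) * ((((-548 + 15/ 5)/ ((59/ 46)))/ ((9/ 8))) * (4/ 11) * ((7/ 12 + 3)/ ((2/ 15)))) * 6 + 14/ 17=-6592414814/ 209627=-31448.31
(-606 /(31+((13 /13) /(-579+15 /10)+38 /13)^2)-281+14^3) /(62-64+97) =21816114564723 /846735709745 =25.76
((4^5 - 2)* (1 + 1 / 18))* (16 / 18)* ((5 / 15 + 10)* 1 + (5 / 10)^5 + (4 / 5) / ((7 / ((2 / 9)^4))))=105639916001 / 10628820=9939.01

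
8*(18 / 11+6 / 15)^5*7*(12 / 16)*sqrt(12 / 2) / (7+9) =46261469184*sqrt(6) / 503284375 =225.16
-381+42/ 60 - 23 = -4033/ 10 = -403.30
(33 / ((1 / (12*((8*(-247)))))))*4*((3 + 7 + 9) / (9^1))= -6607744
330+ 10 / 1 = 340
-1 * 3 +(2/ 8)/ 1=-11/ 4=-2.75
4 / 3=1.33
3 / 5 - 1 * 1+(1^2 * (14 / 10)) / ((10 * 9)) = -173 / 450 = -0.38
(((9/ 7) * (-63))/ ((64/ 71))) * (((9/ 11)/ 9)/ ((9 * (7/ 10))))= -3195/ 2464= -1.30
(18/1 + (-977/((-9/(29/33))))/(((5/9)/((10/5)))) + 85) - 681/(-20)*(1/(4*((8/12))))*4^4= 613013/165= 3715.23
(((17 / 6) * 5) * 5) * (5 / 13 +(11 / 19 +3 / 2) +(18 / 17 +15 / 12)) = 667975 / 1976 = 338.04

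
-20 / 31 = -0.65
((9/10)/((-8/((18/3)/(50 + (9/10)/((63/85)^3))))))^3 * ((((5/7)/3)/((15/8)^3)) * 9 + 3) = -35088979174047201879/4883478952472265625000000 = -0.00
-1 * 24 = -24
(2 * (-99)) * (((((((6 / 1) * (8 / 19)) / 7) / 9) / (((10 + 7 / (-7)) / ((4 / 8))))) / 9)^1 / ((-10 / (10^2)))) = 1760 / 3591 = 0.49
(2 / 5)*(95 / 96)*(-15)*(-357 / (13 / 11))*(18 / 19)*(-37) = -6538455 / 104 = -62869.76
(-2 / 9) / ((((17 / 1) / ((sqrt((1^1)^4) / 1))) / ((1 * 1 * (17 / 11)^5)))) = -167042 / 1449459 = -0.12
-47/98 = -0.48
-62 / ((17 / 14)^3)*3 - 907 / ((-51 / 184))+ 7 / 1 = 46802653 / 14739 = 3175.43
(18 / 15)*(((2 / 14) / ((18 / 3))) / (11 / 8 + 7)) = 8 / 2345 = 0.00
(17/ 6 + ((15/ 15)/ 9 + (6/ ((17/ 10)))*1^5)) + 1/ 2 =1067/ 153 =6.97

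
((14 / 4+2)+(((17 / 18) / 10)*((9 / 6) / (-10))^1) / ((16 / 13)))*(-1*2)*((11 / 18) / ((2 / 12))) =-1159169 / 28800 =-40.25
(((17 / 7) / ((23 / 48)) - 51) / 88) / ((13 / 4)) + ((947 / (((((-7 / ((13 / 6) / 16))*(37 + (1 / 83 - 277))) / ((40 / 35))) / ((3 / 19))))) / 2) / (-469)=-36756139898497 / 228846310885192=-0.16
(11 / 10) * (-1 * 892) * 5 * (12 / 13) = -58872 / 13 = -4528.62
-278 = -278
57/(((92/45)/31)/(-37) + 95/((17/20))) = 50014935/98066936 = 0.51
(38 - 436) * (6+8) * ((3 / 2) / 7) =-1194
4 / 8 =1 / 2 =0.50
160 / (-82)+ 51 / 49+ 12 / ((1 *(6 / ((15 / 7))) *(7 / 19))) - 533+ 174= -699690 / 2009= -348.28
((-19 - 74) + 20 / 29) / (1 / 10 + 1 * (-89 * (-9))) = -26770 / 232319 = -0.12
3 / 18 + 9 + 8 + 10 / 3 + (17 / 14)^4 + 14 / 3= 3150971 / 115248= 27.34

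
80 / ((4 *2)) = 10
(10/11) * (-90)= -900/11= -81.82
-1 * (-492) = 492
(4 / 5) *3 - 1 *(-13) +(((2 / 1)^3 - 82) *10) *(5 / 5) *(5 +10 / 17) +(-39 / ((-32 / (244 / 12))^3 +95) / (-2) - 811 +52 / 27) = -467808396057071 / 94914126810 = -4928.75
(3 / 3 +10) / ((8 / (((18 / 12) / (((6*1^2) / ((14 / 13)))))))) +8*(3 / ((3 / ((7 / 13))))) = 973 / 208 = 4.68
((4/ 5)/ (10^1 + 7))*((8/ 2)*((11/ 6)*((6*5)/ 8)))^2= 35.59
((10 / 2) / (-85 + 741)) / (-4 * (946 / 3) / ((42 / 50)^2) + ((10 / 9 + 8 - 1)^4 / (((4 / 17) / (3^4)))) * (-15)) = -1323 / 3879850787492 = -0.00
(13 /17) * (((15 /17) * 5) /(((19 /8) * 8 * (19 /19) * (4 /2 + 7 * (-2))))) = -325 /21964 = -0.01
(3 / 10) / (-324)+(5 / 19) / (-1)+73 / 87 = 342169 / 595080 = 0.57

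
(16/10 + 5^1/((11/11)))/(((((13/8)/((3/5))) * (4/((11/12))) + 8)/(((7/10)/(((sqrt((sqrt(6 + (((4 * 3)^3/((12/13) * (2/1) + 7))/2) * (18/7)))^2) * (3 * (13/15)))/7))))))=5929 * sqrt(166639830)/1955516680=0.04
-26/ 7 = -3.71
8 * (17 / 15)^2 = 2312 / 225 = 10.28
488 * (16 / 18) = 3904 / 9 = 433.78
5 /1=5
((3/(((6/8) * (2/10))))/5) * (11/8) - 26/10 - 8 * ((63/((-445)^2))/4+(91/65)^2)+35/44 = -104428087/8713100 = -11.99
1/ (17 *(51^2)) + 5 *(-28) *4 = -24761519/ 44217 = -560.00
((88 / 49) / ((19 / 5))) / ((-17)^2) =0.00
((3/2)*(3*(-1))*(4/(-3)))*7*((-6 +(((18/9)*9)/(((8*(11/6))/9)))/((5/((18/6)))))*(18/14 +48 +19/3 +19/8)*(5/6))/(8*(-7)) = -224089/9856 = -22.74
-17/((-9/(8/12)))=34/27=1.26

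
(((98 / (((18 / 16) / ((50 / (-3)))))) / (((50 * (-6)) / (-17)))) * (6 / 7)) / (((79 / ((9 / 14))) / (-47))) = 6392 / 237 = 26.97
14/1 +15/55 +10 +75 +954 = 11586/11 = 1053.27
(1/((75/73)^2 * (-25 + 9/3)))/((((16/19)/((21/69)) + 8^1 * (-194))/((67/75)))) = 47486719/1912383000000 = 0.00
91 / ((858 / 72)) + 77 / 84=1129 / 132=8.55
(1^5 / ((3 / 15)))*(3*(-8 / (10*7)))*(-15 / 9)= 20 / 7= 2.86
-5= -5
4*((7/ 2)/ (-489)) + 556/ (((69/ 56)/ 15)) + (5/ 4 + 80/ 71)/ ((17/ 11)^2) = 6249134501773/ 923108772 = 6769.66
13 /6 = 2.17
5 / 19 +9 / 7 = 206 / 133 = 1.55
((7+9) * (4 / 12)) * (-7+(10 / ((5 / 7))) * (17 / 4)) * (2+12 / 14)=800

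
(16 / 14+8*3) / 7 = 176 / 49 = 3.59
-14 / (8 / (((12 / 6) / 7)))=-1 / 2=-0.50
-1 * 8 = -8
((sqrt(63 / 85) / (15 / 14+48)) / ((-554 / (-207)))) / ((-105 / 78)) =-5382 *sqrt(595) / 26959025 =-0.00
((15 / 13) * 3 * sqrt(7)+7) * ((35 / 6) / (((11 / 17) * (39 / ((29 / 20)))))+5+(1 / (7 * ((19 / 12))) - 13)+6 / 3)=-38168365 * sqrt(7) / 1977976 - 7633673 / 195624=-90.08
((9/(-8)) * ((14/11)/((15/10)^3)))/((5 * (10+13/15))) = -14/1793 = -0.01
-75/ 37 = -2.03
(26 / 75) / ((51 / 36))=104 / 425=0.24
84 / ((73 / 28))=2352 / 73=32.22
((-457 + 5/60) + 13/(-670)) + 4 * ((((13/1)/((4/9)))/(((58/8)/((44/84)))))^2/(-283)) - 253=-710.00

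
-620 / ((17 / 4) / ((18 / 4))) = -11160 / 17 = -656.47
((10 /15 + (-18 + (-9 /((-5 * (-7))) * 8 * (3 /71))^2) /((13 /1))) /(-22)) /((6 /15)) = 0.08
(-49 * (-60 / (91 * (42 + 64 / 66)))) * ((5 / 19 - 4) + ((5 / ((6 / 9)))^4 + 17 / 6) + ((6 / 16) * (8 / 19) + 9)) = 3341591715 / 1400984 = 2385.17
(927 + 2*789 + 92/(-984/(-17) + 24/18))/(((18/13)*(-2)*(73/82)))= -1016.74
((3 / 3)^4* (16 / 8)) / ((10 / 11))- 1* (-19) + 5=131 / 5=26.20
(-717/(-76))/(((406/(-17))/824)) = -1255467/3857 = -325.50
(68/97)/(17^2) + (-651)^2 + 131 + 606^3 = 367675795256/1649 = 222968948.00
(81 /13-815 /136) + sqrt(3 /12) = 1305 /1768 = 0.74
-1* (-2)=2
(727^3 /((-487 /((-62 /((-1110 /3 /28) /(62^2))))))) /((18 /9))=-641027027656568 /90095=-7115012238.82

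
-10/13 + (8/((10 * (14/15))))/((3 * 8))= -267/364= -0.73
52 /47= 1.11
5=5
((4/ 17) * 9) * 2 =72/ 17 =4.24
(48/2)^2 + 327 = 903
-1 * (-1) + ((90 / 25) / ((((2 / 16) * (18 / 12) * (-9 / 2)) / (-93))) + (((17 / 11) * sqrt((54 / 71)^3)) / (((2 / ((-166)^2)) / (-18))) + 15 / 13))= 25932 / 65 - 683003016 * sqrt(426) / 55451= -253825.92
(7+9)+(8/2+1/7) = 141/7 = 20.14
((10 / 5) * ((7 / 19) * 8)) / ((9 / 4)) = 448 / 171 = 2.62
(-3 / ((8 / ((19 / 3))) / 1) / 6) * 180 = -285 / 4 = -71.25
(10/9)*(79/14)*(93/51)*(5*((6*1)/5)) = 24490/357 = 68.60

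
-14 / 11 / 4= -0.32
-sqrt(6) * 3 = -3 * sqrt(6) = -7.35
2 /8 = 1 /4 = 0.25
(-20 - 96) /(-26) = 58 /13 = 4.46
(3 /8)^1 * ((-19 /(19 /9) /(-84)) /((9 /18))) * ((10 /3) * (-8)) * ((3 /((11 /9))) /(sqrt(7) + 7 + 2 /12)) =-104490 /122969 + 14580 * sqrt(7) /122969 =-0.54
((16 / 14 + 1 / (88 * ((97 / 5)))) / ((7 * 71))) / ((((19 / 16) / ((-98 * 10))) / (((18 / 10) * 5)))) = -24596280 / 1439383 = -17.09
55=55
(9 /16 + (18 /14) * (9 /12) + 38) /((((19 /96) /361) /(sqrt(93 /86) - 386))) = -194805708 /7 + 252339 * sqrt(7998) /301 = -27754413.22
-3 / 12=-1 / 4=-0.25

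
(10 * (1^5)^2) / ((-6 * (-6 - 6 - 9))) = 5 / 63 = 0.08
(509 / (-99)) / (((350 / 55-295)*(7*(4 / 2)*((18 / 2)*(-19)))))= -509 / 68408550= -0.00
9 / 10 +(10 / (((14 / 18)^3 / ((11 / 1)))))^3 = 5156567071772463 / 403536070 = 12778453.91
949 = 949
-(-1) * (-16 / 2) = -8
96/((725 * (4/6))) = 144/725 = 0.20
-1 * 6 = -6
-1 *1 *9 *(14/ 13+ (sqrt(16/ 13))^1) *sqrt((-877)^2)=-31572 *sqrt(13)/ 13 - 110502/ 13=-17256.65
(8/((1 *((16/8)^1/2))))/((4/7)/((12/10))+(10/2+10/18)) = 126/95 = 1.33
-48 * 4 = -192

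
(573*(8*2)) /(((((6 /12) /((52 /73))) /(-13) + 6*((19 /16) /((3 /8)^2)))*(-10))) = -18592704 /1026425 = -18.11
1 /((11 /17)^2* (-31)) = -289 /3751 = -0.08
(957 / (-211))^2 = 915849 / 44521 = 20.57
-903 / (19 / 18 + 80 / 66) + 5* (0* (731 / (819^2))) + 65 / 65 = -178345 / 449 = -397.20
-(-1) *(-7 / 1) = -7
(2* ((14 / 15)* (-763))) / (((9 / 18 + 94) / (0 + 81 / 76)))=-16.06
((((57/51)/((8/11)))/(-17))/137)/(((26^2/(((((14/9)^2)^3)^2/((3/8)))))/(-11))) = 32584826137701376/5669391947411362131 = 0.01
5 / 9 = 0.56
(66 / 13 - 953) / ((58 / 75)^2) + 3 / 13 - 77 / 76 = -50679643 / 31958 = -1585.82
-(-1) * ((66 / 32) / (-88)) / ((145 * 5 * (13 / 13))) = -3 / 92800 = -0.00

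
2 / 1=2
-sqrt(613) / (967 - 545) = -sqrt(613) / 422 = -0.06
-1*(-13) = 13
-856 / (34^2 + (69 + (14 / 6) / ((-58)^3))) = -501047616 / 717036593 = -0.70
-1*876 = -876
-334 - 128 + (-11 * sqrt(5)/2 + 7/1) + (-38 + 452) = -41 - 11 * sqrt(5)/2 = -53.30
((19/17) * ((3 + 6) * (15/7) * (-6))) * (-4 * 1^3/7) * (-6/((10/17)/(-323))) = 11930328/49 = 243476.08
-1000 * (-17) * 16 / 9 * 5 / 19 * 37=50320000 / 171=294269.01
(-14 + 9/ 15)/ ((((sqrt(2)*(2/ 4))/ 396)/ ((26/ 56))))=-86229*sqrt(2)/ 35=-3484.18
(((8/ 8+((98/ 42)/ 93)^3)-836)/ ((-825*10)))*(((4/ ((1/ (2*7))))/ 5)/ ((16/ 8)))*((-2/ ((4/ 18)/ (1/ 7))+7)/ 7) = 0.46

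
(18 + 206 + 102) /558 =163 /279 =0.58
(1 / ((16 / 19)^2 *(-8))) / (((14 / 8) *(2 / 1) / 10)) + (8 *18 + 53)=704243 / 3584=196.50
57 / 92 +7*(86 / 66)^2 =1252829 / 100188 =12.50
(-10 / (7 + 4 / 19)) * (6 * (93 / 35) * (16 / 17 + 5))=-2141604 / 16303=-131.36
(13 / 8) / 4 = 13 / 32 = 0.41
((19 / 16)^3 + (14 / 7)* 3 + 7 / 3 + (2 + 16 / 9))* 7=3557365 / 36864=96.50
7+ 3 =10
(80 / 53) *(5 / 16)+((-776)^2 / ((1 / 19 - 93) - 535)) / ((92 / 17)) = -26497963 / 149937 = -176.73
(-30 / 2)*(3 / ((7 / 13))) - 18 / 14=-84.86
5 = 5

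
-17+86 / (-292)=-2525 / 146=-17.29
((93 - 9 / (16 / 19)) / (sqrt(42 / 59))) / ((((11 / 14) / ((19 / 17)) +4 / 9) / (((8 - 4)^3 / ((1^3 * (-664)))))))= -75069 * sqrt(2478) / 456002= -8.19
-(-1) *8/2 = 4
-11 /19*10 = -110 /19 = -5.79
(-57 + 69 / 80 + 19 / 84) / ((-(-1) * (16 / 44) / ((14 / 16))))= -1033241 / 7680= -134.54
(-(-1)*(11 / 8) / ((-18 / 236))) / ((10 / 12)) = -21.63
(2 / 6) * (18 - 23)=-5 / 3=-1.67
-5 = -5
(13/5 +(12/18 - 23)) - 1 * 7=-401/15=-26.73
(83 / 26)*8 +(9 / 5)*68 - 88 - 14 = 2986 / 65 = 45.94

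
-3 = -3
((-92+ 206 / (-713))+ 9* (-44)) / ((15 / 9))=-208890 / 713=-292.97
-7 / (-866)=7 / 866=0.01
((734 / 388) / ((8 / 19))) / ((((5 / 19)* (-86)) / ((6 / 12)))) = -132487 / 1334720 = -0.10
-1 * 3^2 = -9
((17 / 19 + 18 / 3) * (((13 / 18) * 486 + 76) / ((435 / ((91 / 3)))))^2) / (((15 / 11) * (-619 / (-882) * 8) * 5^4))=106610160097441 / 83455320937500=1.28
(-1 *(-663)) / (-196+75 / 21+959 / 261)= -1211301 / 344854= -3.51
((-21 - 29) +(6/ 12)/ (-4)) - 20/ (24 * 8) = -2411/ 48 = -50.23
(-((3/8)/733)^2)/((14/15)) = -0.00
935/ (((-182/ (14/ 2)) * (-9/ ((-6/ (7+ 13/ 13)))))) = -3.00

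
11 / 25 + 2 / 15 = 43 / 75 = 0.57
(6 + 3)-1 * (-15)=24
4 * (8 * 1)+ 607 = 639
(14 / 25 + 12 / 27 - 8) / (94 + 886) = -787 / 110250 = -0.01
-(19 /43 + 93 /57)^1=-1694 /817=-2.07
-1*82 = -82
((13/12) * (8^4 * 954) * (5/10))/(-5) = -2116608/5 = -423321.60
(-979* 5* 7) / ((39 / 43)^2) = -63355985 / 1521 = -41654.17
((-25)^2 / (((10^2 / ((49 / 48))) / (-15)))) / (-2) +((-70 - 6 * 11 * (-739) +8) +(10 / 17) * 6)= 106109117 / 2176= 48763.38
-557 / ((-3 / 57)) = 10583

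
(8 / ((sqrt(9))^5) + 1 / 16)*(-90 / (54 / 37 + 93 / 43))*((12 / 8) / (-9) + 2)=-32464355 / 7468848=-4.35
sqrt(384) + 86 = 8 * sqrt(6) + 86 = 105.60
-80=-80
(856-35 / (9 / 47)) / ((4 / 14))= 42413 / 18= 2356.28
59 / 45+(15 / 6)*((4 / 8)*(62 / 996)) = 41501 / 29880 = 1.39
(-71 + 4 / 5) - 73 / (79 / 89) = -60214 / 395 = -152.44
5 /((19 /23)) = 115 /19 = 6.05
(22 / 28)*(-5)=-55 / 14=-3.93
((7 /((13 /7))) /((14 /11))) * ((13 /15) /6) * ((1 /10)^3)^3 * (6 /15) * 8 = 77 /56250000000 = 0.00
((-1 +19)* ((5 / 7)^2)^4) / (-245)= -1406250 / 282475249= -0.00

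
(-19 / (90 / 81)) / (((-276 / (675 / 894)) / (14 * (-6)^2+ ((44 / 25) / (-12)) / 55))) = 32318829 / 1370800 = 23.58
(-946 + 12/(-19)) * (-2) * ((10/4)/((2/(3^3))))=1214055/19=63897.63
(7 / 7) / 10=0.10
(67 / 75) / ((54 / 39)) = 871 / 1350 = 0.65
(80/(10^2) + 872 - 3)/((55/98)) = 426202/275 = 1549.83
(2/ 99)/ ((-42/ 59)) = -59/ 2079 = -0.03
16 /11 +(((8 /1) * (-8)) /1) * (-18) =12688 /11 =1153.45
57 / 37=1.54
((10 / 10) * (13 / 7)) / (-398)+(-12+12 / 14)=-31057 / 2786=-11.15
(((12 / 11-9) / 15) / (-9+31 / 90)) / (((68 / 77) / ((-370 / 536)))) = -337995 / 7098248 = -0.05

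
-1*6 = -6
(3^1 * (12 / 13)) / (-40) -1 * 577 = -75019 / 130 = -577.07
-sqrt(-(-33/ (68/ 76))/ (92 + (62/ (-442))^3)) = -221 * sqrt(899331909619)/ 331001807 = -0.63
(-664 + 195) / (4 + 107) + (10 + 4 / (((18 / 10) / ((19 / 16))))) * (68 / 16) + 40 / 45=89473 / 1776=50.38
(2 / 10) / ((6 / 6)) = 0.20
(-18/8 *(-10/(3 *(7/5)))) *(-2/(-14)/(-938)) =-0.00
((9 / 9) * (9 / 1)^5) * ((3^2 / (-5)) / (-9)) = 59049 / 5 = 11809.80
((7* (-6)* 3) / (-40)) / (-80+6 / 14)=-441 / 11140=-0.04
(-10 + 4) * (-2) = 12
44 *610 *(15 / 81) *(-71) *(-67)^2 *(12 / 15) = -34217671840 / 27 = -1267321179.26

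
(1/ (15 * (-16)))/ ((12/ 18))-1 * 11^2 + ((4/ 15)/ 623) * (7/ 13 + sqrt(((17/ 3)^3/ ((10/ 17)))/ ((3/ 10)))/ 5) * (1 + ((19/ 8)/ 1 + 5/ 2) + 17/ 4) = -783828239/ 6479200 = -120.98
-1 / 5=-0.20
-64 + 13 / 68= -4339 / 68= -63.81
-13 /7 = -1.86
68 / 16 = 17 / 4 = 4.25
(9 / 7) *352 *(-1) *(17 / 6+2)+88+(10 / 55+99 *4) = -131150 / 77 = -1703.25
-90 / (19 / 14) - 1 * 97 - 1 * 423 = -11140 / 19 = -586.32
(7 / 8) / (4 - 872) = -1 / 992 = -0.00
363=363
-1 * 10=-10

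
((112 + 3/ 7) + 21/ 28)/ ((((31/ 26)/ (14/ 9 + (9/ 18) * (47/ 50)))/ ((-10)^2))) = 75102131/ 3906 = 19227.38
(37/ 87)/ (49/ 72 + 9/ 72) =444/ 841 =0.53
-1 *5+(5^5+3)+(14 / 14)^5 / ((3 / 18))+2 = 3131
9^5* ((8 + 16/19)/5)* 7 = 69441624/95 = 730964.46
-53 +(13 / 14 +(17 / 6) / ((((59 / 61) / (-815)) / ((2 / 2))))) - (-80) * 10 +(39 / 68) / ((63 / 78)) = -69036293 / 42126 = -1638.80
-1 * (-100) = 100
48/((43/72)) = 3456/43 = 80.37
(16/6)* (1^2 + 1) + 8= 40/3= 13.33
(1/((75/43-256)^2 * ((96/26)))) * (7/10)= 12943/4413433440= 0.00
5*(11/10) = 11/2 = 5.50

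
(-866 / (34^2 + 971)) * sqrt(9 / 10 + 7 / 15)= -433 * sqrt(1230) / 31905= -0.48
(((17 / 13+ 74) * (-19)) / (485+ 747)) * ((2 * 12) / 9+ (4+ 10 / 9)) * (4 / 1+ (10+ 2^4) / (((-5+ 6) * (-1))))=93005 / 468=198.73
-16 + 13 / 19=-291 / 19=-15.32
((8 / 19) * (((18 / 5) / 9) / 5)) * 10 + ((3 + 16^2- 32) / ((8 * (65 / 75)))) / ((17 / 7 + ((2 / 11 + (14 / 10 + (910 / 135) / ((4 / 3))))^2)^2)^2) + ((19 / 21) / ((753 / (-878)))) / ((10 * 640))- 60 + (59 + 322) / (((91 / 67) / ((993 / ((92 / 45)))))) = 6684441927508684104379062752922806949366880729771 / 49082090613864586804537224416127365426294400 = 136189.02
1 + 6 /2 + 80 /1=84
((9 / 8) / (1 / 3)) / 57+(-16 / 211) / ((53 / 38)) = 8231 / 1699816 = 0.00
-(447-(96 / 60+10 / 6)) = -6656 / 15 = -443.73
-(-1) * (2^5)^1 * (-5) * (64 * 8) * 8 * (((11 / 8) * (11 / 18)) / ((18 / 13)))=-32215040 / 81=-397716.54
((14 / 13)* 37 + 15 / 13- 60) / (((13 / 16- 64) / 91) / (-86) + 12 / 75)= -113.05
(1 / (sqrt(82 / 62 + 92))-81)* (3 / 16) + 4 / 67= -16217 / 1072 + 3* sqrt(89683) / 46288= -15.11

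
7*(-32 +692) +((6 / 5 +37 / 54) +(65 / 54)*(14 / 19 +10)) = 23776571 / 5130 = 4634.81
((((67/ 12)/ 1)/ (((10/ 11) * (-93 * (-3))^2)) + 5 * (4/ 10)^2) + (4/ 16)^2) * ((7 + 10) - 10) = 112801927/ 18681840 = 6.04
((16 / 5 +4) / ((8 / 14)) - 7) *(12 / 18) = 56 / 15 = 3.73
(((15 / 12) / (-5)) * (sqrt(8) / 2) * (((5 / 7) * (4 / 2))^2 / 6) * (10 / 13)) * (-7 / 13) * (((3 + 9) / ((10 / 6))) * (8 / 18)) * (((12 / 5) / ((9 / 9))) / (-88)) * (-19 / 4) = 190 * sqrt(2) / 13013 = 0.02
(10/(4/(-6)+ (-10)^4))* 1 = 15/14999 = 0.00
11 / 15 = 0.73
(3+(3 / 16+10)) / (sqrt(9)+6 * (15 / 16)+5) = 211 / 218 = 0.97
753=753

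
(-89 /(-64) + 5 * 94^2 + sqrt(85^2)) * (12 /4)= 8499147 /64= 132799.17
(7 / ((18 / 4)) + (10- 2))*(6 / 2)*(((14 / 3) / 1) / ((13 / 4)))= 4816 / 117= 41.16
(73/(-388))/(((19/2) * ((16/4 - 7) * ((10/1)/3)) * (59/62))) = 2263/1087370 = 0.00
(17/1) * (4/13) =5.23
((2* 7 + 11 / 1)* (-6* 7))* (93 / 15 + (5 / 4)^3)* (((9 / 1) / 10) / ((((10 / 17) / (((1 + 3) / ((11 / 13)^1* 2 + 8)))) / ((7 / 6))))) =-4036123 / 640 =-6306.44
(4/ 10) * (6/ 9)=4/ 15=0.27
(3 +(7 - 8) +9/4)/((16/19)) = 323/64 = 5.05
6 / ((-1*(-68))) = 3 / 34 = 0.09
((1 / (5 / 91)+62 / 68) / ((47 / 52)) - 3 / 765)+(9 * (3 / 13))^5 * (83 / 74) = 4247059581907 / 65859209754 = 64.49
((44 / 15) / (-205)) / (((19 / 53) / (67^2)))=-10468348 / 58425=-179.18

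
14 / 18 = 7 / 9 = 0.78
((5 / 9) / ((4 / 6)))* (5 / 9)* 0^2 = 0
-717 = -717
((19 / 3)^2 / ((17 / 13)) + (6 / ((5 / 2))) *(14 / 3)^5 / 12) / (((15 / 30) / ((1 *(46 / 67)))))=649.94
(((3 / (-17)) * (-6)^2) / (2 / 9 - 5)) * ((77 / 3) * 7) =174636 / 731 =238.90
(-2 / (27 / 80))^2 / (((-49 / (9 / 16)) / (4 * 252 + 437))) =-2312000 / 3969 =-582.51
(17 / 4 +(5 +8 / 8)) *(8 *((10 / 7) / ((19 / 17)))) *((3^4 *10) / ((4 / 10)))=28228500 / 133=212244.36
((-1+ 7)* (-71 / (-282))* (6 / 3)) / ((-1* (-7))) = 142 / 329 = 0.43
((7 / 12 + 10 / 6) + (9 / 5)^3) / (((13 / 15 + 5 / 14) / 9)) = 59.44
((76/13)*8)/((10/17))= 5168/65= 79.51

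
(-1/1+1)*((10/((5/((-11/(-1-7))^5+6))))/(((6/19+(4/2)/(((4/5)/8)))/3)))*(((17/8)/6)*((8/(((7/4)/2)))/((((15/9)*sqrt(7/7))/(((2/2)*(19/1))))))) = 0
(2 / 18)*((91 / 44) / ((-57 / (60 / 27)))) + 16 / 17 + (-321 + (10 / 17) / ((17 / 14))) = -4690666454 / 14677443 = -319.58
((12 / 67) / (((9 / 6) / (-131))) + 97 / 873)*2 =-18730 / 603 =-31.06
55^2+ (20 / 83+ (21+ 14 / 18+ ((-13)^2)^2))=23611190 / 747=31608.02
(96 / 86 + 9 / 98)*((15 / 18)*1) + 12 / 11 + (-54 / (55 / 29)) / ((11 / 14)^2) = -44.02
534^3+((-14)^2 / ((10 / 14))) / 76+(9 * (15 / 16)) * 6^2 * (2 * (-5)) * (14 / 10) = 28931120471 / 190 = 152269055.11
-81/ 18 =-9/ 2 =-4.50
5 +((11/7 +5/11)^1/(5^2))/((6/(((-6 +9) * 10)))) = 2081/385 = 5.41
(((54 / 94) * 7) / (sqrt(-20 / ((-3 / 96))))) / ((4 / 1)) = 189 * sqrt(10) / 15040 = 0.04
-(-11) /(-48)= -11 /48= -0.23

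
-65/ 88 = -0.74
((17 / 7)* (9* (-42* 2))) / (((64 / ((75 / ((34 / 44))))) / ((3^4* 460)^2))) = -3865568973750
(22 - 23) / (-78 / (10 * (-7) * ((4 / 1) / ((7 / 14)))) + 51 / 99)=-1.53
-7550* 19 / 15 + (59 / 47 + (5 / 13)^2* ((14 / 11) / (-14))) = -9562.09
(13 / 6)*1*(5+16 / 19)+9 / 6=269 / 19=14.16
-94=-94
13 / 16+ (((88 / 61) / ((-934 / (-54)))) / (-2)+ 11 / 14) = 4966117 / 3190544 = 1.56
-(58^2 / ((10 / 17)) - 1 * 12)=-28534 / 5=-5706.80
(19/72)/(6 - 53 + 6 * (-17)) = -19/10728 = -0.00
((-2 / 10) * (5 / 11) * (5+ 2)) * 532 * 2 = -7448 / 11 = -677.09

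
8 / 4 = 2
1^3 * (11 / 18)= 11 / 18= 0.61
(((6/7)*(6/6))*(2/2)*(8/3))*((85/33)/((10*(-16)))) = -17/462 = -0.04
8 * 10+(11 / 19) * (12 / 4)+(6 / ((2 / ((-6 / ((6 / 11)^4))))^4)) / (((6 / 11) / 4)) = 9603507063658452881 / 165435457536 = 58049871.57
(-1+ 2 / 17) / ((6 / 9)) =-45 / 34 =-1.32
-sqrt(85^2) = -85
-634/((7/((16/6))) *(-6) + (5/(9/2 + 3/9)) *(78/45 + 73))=-73544/7141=-10.30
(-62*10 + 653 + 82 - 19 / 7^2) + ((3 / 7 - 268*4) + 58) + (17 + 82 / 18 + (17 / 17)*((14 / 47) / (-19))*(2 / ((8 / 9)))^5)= -177095157223 / 201632256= -878.31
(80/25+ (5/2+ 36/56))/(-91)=-222/3185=-0.07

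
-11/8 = -1.38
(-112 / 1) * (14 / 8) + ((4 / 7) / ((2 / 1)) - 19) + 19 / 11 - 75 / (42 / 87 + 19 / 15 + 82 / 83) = -261338225 / 1087163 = -240.39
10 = 10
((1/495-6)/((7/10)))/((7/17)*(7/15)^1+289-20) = -252365/7928382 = -0.03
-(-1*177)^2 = -31329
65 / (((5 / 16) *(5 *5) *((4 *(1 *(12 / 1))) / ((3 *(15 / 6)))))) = 13 / 10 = 1.30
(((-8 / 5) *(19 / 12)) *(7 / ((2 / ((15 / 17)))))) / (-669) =133 / 11373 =0.01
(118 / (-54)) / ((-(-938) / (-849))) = 16697 / 8442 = 1.98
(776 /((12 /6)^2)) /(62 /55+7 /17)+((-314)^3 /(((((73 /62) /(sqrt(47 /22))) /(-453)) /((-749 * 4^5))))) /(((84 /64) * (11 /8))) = 181390 /1439 - 2032456640475693056 * sqrt(1034) /8833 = -7399005127070355.50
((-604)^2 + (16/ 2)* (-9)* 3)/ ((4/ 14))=1276100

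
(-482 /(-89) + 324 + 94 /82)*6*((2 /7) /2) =7237326 /25543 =283.34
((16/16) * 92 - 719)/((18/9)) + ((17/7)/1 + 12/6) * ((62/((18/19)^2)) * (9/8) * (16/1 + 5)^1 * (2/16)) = 226537/384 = 589.94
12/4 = 3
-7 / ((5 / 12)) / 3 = -28 / 5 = -5.60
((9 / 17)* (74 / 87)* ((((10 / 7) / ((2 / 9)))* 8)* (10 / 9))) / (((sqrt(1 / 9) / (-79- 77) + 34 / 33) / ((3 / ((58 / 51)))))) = 66.02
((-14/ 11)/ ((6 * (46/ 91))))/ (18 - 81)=91/ 13662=0.01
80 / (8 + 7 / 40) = 3200 / 327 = 9.79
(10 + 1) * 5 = 55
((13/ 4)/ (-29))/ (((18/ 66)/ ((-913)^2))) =-119200367/ 348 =-342529.79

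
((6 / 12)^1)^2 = 1 / 4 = 0.25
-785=-785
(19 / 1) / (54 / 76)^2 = 27436 / 729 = 37.64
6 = 6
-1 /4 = -0.25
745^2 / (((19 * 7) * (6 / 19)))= 555025 / 42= 13214.88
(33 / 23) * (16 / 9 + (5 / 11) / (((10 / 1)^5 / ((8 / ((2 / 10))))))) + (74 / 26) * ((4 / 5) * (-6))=-4983083 / 448500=-11.11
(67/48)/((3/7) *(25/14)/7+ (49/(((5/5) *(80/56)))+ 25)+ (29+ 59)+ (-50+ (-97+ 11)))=114905/939216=0.12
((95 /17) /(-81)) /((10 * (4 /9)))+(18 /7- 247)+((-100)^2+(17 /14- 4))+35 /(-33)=919079125 /94248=9751.71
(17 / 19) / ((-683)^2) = 17 / 8863291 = 0.00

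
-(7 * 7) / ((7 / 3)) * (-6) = 126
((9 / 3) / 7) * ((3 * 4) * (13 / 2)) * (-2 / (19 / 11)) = -5148 / 133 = -38.71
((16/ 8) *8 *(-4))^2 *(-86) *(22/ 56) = -968704/ 7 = -138386.29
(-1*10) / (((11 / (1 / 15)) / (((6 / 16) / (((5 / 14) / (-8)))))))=28 / 55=0.51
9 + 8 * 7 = 65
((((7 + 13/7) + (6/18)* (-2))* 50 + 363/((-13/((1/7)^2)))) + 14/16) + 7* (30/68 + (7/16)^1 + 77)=496390801/519792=954.98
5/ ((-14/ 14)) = -5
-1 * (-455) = 455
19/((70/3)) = 57/70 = 0.81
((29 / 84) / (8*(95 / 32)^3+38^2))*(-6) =-59392 / 47403993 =-0.00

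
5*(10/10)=5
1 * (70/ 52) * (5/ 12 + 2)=1015/ 312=3.25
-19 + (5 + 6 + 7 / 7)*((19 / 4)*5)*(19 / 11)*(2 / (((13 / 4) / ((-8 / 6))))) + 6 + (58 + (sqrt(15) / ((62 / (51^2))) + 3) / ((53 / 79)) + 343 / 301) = -111.12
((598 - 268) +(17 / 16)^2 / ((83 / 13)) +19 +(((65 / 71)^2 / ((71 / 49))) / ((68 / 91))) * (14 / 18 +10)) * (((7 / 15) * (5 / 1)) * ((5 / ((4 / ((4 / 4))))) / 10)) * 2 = 2911939818402629 / 13962583415808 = 208.55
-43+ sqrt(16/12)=-43+ 2*sqrt(3)/3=-41.85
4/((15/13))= 52/15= 3.47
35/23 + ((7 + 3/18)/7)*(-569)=-561271/966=-581.03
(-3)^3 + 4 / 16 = -107 / 4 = -26.75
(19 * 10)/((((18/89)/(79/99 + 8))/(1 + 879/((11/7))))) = 4631524.95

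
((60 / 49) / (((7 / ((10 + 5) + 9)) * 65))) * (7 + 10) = 4896 / 4459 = 1.10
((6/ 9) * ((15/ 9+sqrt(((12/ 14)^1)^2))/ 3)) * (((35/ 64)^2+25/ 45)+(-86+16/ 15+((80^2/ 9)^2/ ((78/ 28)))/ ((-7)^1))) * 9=-89207542690361/ 679311360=-131320.55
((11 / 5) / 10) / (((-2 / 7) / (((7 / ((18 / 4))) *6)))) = -539 / 75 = -7.19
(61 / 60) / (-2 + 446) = 61 / 26640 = 0.00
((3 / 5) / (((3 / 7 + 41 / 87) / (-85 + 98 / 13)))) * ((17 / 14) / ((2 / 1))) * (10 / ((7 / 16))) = -8936118 / 12467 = -716.78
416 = 416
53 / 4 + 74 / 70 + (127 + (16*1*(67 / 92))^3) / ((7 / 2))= 856132141 / 1703380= 502.61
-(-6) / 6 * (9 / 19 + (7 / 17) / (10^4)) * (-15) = -4590399 / 646000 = -7.11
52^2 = 2704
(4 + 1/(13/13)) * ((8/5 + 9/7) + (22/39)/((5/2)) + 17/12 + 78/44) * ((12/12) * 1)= 126141/4004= 31.50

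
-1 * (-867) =867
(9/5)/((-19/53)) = -477/95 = -5.02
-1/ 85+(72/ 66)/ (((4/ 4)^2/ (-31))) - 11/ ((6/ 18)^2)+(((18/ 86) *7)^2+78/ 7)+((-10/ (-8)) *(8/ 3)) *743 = 85575735691/ 36305115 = 2357.13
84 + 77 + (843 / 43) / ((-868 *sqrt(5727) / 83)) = 161 - 281 *sqrt(5727) / 858452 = 160.98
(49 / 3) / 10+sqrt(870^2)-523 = 348.63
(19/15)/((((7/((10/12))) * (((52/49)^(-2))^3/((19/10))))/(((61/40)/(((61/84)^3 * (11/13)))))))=556700826918912/289049860420475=1.93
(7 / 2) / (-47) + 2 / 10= 59 / 470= 0.13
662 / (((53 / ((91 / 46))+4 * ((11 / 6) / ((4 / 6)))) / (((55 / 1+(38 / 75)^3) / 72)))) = 700554127637 / 52229812500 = 13.41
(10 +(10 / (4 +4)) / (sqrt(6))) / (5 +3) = 5 * sqrt(6) / 192 +5 / 4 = 1.31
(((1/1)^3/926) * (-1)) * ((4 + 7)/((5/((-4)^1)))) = 22/2315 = 0.01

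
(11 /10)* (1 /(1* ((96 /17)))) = 0.19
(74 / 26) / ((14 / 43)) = 1591 / 182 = 8.74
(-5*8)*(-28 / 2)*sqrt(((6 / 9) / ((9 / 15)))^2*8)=11200*sqrt(2) / 9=1759.91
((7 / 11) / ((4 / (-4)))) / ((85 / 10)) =-14 / 187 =-0.07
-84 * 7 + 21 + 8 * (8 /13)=-7307 /13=-562.08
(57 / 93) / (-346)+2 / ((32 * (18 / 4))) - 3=-1153729 / 386136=-2.99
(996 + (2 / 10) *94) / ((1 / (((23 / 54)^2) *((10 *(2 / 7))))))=2684146 / 5103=525.99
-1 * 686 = -686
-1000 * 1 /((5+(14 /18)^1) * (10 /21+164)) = -23625 /22451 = -1.05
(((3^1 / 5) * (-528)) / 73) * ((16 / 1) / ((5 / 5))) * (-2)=50688 / 365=138.87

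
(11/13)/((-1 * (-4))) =11/52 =0.21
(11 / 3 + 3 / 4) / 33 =53 / 396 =0.13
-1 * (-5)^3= 125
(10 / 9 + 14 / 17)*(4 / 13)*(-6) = -3.57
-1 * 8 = -8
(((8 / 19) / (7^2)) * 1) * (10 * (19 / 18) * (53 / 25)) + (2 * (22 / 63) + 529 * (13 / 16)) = 15195209 / 35280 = 430.70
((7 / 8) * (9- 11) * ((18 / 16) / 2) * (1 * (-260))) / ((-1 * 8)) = -4095 / 128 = -31.99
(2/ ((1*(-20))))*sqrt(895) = -sqrt(895)/ 10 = -2.99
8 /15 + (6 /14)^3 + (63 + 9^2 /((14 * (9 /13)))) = 740563 /10290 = 71.97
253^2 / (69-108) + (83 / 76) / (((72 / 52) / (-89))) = -30436507 / 17784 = -1711.45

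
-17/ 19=-0.89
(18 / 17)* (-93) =-98.47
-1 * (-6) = 6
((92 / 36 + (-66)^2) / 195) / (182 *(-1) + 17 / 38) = -1490626 / 12107745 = -0.12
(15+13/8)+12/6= 149/8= 18.62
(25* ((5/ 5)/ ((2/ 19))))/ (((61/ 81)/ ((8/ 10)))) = 15390/ 61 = 252.30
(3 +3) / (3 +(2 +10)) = 2 / 5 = 0.40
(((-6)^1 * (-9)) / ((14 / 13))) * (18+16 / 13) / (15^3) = 2 / 7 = 0.29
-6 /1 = -6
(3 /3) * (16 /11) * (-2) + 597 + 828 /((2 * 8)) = 28417 /44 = 645.84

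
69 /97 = 0.71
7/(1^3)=7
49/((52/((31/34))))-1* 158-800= -1692225/1768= -957.14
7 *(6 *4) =168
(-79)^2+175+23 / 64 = 410647 / 64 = 6416.36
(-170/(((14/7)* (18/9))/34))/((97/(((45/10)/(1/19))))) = -247095/194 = -1273.69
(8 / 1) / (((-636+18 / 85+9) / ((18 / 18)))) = -680 / 53277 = -0.01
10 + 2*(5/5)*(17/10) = 13.40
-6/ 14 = -3/ 7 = -0.43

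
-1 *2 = -2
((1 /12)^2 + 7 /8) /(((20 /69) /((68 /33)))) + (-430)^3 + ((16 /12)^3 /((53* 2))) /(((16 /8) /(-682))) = -100121576667097 /1259280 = -79507001.36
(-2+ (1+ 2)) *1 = 1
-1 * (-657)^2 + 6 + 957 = -430686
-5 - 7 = -12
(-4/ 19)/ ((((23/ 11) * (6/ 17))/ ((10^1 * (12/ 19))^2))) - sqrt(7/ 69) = -1795200/ 157757 - sqrt(483)/ 69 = -11.70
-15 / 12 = -5 / 4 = -1.25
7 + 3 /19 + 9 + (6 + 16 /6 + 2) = 1529 /57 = 26.82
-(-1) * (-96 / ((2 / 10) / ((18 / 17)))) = -8640 / 17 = -508.24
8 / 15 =0.53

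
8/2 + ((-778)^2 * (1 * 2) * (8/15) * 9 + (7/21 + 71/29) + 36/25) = 12638347802/2175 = 5810734.62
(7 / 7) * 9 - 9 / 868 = 7803 / 868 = 8.99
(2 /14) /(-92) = -1 /644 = -0.00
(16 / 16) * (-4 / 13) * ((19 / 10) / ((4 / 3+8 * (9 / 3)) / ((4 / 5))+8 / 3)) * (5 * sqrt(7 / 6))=-19 * sqrt(42) / 1339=-0.09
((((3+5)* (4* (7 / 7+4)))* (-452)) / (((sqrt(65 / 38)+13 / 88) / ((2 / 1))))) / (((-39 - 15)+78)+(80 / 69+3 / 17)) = 36382720 / 72851 - 84254720* sqrt(2470) / 947063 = -3922.03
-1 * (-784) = 784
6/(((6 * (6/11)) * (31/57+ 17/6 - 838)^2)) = 23826/9052951609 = 0.00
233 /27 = 8.63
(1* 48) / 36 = 4 / 3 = 1.33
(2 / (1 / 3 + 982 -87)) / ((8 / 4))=0.00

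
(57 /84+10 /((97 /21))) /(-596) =-7723 /1618736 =-0.00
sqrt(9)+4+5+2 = 14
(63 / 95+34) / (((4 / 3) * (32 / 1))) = 9879 / 12160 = 0.81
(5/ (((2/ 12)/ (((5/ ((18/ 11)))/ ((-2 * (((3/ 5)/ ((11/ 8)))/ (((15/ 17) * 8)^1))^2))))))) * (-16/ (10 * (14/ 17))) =8318750/ 357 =23301.82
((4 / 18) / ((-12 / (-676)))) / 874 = 169 / 11799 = 0.01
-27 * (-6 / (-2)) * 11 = -891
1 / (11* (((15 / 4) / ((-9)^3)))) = -972 / 55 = -17.67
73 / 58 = 1.26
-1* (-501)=501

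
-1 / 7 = -0.14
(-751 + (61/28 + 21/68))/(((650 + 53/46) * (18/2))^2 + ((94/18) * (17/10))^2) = -190834448850/8756058647948563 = -0.00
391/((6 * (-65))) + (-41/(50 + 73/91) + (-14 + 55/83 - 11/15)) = -264047917/16627390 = -15.88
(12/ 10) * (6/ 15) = 12/ 25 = 0.48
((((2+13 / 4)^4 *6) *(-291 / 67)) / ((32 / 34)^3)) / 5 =-834138538569 / 175636480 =-4749.23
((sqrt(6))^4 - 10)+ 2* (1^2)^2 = 28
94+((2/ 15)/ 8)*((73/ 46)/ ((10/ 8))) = 324373/ 3450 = 94.02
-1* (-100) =100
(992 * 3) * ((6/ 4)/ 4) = 1116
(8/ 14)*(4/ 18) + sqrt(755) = 8/ 63 + sqrt(755) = 27.60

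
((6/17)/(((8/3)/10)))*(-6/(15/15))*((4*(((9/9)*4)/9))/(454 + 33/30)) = -800/25789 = -0.03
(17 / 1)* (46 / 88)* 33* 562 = 329613 / 2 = 164806.50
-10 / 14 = -5 / 7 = -0.71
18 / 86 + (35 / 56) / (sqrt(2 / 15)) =9 / 43 + 5*sqrt(30) / 16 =1.92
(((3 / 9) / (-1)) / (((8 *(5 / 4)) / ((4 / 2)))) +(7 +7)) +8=329 / 15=21.93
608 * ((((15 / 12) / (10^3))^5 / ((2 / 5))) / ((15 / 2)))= 19 / 30720000000000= 0.00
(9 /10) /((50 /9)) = 81 /500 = 0.16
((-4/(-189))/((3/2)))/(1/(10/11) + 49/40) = 320/52731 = 0.01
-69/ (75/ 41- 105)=943/ 1410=0.67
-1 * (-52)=52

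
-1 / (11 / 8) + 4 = 36 / 11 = 3.27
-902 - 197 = -1099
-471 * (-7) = 3297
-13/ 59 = -0.22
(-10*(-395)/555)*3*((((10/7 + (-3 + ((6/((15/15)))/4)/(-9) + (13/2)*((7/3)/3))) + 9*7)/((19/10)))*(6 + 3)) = 33006200/4921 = 6707.21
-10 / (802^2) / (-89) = 5 / 28622578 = 0.00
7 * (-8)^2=448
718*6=4308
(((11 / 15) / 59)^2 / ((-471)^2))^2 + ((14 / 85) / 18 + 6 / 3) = 2.01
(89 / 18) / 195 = 89 / 3510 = 0.03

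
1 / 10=0.10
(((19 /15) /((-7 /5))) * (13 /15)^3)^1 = -41743 /70875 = -0.59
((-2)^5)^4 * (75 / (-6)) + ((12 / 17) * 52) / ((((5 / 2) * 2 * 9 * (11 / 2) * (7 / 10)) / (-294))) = -2451058048 / 187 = -13107262.29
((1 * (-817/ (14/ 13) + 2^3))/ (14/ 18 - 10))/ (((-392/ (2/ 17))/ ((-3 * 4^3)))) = 2269944/ 483973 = 4.69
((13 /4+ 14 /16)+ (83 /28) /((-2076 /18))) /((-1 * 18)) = -6619 /29064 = -0.23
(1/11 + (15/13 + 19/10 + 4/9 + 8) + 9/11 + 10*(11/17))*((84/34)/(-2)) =-28912177/1239810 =-23.32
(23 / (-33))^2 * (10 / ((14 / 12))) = 10580 / 2541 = 4.16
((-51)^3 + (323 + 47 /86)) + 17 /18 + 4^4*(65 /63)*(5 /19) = -6807400147 /51471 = -132257.00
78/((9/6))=52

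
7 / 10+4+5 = 97 / 10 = 9.70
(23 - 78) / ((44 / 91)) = -455 / 4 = -113.75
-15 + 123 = 108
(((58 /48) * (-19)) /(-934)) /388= 551 /8697408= 0.00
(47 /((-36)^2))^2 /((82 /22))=24299 /68864256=0.00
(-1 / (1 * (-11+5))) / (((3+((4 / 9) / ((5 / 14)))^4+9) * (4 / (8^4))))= 174960000 / 14760499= 11.85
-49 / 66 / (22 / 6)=-49 / 242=-0.20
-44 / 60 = -11 / 15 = -0.73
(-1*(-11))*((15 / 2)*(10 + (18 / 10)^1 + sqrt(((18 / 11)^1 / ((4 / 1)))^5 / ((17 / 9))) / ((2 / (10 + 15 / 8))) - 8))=351.65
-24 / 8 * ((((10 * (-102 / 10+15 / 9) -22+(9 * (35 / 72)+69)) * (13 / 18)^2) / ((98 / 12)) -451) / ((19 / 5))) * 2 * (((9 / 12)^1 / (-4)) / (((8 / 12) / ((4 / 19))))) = -42.37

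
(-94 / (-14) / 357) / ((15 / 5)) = 47 / 7497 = 0.01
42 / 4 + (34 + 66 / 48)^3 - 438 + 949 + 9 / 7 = 44790.73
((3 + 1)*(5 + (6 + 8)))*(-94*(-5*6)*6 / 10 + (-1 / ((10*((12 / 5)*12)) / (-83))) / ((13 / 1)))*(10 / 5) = 120363689 / 468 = 257187.37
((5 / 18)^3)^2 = 15625 / 34012224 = 0.00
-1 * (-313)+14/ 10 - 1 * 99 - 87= 642/ 5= 128.40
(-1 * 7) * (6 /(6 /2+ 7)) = -21 /5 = -4.20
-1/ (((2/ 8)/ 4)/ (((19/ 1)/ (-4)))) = 76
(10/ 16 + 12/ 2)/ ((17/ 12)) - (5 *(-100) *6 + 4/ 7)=714977/ 238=3004.11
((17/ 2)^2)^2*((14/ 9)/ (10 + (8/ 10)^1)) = 2923235/ 3888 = 751.86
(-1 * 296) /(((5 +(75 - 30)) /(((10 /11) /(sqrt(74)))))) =-4 * sqrt(74) /55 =-0.63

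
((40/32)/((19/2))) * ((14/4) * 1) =35/76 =0.46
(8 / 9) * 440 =391.11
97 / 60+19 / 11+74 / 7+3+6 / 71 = 5576299 / 328020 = 17.00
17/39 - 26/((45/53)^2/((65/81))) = -12156851/426465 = -28.51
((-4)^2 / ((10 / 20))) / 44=8 / 11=0.73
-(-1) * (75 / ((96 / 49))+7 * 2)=1673 / 32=52.28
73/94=0.78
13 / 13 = 1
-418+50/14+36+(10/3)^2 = -23141/63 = -367.32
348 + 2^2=352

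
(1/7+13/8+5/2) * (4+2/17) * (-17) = -1195/4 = -298.75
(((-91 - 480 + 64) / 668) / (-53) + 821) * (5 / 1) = 145335955 / 35404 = 4105.07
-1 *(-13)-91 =-78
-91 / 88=-1.03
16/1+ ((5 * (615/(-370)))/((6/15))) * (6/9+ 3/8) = -6681/1184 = -5.64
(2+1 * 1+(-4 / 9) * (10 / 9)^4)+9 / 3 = 314294 / 59049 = 5.32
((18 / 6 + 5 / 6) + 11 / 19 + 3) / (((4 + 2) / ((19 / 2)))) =845 / 72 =11.74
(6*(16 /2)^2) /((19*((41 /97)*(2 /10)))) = 186240 /779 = 239.08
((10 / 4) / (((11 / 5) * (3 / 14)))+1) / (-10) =-104 / 165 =-0.63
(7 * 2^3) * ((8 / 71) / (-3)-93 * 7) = -7765576 / 213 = -36458.10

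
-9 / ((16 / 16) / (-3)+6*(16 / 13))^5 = -812017791 / 1572763671875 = -0.00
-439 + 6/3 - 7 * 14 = -535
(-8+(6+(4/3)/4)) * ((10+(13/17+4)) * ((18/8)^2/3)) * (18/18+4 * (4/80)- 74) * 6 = 616707/34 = 18138.44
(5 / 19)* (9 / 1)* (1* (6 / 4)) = 135 / 38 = 3.55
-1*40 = -40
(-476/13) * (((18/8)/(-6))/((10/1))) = 357/260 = 1.37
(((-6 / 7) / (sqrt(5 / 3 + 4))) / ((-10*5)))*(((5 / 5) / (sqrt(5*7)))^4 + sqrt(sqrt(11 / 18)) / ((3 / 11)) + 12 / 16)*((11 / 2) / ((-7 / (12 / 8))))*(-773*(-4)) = -280599*11^(1 / 4)*sqrt(17)*2^(3 / 4) / 41650-281542833*sqrt(51) / 102042500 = -104.78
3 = 3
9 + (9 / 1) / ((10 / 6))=72 / 5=14.40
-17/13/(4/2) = -17/26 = -0.65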